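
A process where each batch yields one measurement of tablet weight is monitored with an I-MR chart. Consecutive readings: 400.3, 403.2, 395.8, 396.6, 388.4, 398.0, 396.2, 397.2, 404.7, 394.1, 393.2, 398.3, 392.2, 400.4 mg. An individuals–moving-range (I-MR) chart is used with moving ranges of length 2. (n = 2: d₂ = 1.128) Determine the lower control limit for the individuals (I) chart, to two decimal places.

382.70

X̄ = (400.3 + 403.2 + 395.8 + 396.6 + 388.4 + 398.0 + 396.2 + 397.2 + 404.7 + 394.1 + 393.2 + 398.3 + 392.2 + 400.4) / 14 = 397.0429
Moving ranges: 2.9, 7.4, 0.8, 8.2, 9.6, 1.8, 1.0, 7.5, 10.6, 0.9, 5.1, 6.1, 8.2; M̄R̄ = 70.1000 / 13 = 5.3923
LCL = X̄ − 3·M̄R̄/d₂ = 397.0429 − 3 × 5.3923 / 1.128 = 382.7016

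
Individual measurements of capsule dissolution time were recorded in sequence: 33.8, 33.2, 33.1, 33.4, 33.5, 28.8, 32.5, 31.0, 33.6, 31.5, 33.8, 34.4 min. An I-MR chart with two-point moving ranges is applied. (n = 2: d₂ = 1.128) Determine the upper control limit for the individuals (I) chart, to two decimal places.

37.21

X̄ = (33.8 + 33.2 + 33.1 + 33.4 + 33.5 + 28.8 + 32.5 + 31.0 + 33.6 + 31.5 + 33.8 + 34.4) / 12 = 32.7167
Moving ranges: 0.6, 0.1, 0.3, 0.1, 4.7, 3.7, 1.5, 2.6, 2.1, 2.3, 0.6; M̄R̄ = 18.6000 / 11 = 1.6909
UCL = X̄ + 3·M̄R̄/d₂ = 32.7167 + 3 × 1.6909 / 1.128 = 37.2138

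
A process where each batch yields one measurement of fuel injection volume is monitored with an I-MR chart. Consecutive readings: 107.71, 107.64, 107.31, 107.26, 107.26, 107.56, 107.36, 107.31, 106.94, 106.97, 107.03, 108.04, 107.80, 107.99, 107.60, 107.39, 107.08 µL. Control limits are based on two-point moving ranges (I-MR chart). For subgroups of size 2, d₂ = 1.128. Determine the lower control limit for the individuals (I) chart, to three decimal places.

X̄ = (107.71 + 107.64 + 107.31 + 107.26 + 107.26 + 107.56 + 107.36 + 107.31 + 106.94 + 106.97 + 107.03 + 108.04 + 107.80 + 107.99 + 107.60 + 107.39 + 107.08) / 17 = 107.4265
Moving ranges: 0.07, 0.33, 0.05, 0.00, 0.30, 0.20, 0.05, 0.37, 0.03, 0.06, 1.01, 0.24, 0.19, 0.39, 0.21, 0.31; M̄R̄ = 3.8100 / 16 = 0.2381
LCL = X̄ − 3·M̄R̄/d₂ = 107.4265 − 3 × 0.2381 / 1.128 = 106.7932

106.793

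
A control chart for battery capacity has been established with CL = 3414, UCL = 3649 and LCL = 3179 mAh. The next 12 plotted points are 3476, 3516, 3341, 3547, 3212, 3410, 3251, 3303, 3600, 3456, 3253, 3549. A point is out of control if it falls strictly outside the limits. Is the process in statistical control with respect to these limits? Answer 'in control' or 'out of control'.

in control

All 12 points lie within [3179, 3649].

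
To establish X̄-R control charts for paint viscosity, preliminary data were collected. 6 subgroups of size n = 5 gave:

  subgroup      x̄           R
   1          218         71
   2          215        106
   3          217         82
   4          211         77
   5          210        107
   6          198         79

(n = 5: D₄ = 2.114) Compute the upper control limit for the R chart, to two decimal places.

183.92

R̄ = (71 + 106 + 82 + 77 + 107 + 79) / 6 = 522.0000 / 6 = 87.0000
UCL_R = D₄·R̄ = 2.114 × 87.0000 = 183.9180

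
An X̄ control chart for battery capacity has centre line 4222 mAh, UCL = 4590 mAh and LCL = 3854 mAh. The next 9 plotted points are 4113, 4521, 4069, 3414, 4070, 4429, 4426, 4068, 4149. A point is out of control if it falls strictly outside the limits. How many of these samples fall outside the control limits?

Compare each point to [3854, 4590]: sample 4 = 3414 < LCL.

1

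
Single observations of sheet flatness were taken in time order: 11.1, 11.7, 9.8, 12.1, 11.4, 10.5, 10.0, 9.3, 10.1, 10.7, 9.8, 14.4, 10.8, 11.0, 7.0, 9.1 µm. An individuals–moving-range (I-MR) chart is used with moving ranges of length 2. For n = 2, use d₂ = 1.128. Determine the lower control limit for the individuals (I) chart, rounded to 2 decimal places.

X̄ = (11.1 + 11.7 + 9.8 + 12.1 + 11.4 + 10.5 + 10.0 + 9.3 + 10.1 + 10.7 + 9.8 + 14.4 + 10.8 + 11.0 + 7.0 + 9.1) / 16 = 10.5500
Moving ranges: 0.6, 1.9, 2.3, 0.7, 0.9, 0.5, 0.7, 0.8, 0.6, 0.9, 4.6, 3.6, 0.2, 4.0, 2.1; M̄R̄ = 24.4000 / 15 = 1.6267
LCL = X̄ − 3·M̄R̄/d₂ = 10.5500 − 3 × 1.6267 / 1.128 = 6.2238

6.22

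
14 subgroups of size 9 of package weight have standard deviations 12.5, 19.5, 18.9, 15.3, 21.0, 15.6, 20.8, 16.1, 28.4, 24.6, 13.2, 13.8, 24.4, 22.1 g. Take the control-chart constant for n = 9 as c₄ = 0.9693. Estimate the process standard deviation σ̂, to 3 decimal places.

s̄ = (12.5 + 19.5 + 18.9 + 15.3 + 21.0 + 15.6 + 20.8 + 16.1 + 28.4 + 24.6 + 13.2 + 13.8 + 24.4 + 22.1) / 14 = 19.0143
σ̂ = s̄ / c₄ = 19.0143 / 0.9693 = 19.6165

19.617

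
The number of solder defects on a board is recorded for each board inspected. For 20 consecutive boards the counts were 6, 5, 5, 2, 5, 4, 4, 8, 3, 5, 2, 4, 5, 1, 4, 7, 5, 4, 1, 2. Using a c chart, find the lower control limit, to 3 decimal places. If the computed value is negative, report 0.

c̄ = (6 + 5 + 5 + 2 + 5 + 4 + 4 + 8 + 3 + 5 + 2 + 4 + 5 + 1 + 4 + 7 + 5 + 4 + 1 + 2) / 20 = 82 / 20 = 4.1000
LCL = c̄ − 3√c̄ = 4.1000 − 3 × 2.0248 = -1.9745 → 0 (cannot be negative)

0.000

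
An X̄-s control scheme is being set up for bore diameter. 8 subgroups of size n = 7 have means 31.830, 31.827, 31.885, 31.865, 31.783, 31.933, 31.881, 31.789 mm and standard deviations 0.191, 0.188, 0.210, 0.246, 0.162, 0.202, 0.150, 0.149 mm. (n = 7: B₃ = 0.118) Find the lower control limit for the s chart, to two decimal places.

s̄ = (0.191 + 0.188 + 0.210 + 0.246 + 0.162 + 0.202 + 0.150 + 0.149) / 8 = 0.1872
LCL_s = B₃·s̄ = 0.118 × 0.1872 = 0.0221

0.02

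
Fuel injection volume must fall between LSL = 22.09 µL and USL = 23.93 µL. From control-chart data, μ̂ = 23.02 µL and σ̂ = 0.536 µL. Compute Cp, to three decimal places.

Cp = (USL − LSL) / (6σ̂) = (23.93 − 22.09) / (6 × 0.536) = 1.8400 / 3.2160 = 0.5721

0.572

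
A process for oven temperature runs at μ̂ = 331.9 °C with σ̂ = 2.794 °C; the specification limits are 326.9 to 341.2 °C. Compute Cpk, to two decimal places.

Cpu = (USL − μ̂) / (3σ̂) = (341.2 − 331.9) / (3 × 2.794) = 1.1095; Cpl = (μ̂ − LSL) / (3σ̂) = (331.9 − 326.9) / (3 × 2.794) = 0.5965; Cpk = min(Cpu, Cpl) = 0.5965

0.60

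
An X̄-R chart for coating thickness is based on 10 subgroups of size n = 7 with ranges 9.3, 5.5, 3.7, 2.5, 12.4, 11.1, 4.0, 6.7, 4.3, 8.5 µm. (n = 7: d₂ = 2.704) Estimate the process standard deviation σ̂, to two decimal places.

2.51

R̄ = (9.3 + 5.5 + 3.7 + 2.5 + 12.4 + 11.1 + 4.0 + 6.7 + 4.3 + 8.5) / 10 = 6.8000
σ̂ = R̄ / d₂ = 6.8000 / 2.704 = 2.5148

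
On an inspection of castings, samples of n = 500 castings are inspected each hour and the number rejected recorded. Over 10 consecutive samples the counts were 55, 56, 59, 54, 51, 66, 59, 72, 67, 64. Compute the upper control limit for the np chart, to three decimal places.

82.146

p̄ = Σdᵢ / (k·n) = 603 / (10 × 500) = 0.12060
UCL = np̄ + 3·√(np̄(1−p̄)) = 60.3000 + 3 × √(60.3000×0.87940) = 60.3000 + 3 × 7.2820 = 82.1461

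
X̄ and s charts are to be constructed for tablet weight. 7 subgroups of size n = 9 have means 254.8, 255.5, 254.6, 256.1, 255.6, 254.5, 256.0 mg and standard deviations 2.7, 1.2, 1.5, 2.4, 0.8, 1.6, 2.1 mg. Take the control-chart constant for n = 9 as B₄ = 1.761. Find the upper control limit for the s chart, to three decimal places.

s̄ = (2.7 + 1.2 + 1.5 + 2.4 + 0.8 + 1.6 + 2.1) / 7 = 1.7571
UCL_s = B₄·s̄ = 1.761 × 1.7571 = 3.0943

3.094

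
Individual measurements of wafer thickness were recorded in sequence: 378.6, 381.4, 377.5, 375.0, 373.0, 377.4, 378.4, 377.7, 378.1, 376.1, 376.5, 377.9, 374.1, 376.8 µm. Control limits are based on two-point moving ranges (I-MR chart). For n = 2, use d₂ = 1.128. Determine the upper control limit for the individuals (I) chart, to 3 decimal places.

382.764

X̄ = (378.6 + 381.4 + 377.5 + 375.0 + 373.0 + 377.4 + 378.4 + 377.7 + 378.1 + 376.1 + 376.5 + 377.9 + 374.1 + 376.8) / 14 = 377.0357
Moving ranges: 2.8, 3.9, 2.5, 2.0, 4.4, 1.0, 0.7, 0.4, 2.0, 0.4, 1.4, 3.8, 2.7; M̄R̄ = 28.0000 / 13 = 2.1538
UCL = X̄ + 3·M̄R̄/d₂ = 377.0357 + 3 × 2.1538 / 1.128 = 382.7640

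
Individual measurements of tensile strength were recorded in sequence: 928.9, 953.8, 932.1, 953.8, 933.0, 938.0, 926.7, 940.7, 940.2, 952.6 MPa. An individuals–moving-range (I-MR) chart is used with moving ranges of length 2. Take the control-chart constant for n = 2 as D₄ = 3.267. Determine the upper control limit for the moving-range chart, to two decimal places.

48.02

Moving ranges: 24.9, 21.7, 21.7, 20.8, 5.0, 11.3, 14.0, 0.5, 12.4; M̄R̄ = 132.3000 / 9 = 14.7000
UCL_MR = D₄·M̄R̄ = 3.267 × 14.7000 = 48.0249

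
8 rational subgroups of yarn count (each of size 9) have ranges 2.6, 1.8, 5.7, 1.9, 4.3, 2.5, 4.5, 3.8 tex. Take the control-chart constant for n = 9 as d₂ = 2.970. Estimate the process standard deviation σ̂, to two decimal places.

1.14

R̄ = (2.6 + 1.8 + 5.7 + 1.9 + 4.3 + 2.5 + 4.5 + 3.8) / 8 = 3.3875
σ̂ = R̄ / d₂ = 3.3875 / 2.970 = 1.1406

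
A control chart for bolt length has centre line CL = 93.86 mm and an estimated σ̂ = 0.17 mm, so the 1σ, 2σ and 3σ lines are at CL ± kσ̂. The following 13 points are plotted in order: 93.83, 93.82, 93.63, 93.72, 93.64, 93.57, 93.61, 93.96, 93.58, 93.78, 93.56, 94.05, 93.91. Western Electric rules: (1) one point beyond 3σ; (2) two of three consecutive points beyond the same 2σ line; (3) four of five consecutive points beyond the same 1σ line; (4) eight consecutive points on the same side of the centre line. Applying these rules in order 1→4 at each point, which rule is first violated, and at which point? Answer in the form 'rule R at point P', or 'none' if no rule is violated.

Zone of each point (C = within 1σ̂, B = 1σ̂–2σ̂, A = 2σ̂–3σ̂, * = beyond 3σ̂; sign = side of CL): 1:-C, 2:-C, 3:-B, 4:-C, 5:-B, 6:-B, 7:-B, 8:+C, 9:-B, 10:-C, 11:-B, 12:+B, 13:+C
Rule 3 (four of five consecutive points beyond the same 1σ limit) is satisfied at point 7.

rule 3 at point 7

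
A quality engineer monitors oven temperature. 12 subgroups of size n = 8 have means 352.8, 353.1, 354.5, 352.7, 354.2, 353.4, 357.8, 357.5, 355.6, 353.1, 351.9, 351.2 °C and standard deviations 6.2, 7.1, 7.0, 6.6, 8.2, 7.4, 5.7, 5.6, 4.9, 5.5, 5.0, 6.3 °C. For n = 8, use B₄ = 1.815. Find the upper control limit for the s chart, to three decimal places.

11.419

s̄ = (6.2 + 7.1 + 7.0 + 6.6 + 8.2 + 7.4 + 5.7 + 5.6 + 4.9 + 5.5 + 5.0 + 6.3) / 12 = 6.2917
UCL_s = B₄·s̄ = 1.815 × 6.2917 = 11.4194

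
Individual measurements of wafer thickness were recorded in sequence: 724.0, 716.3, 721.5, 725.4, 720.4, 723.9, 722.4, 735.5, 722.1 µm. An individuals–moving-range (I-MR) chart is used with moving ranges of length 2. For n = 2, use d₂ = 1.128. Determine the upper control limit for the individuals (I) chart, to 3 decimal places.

X̄ = (724.0 + 716.3 + 721.5 + 725.4 + 720.4 + 723.9 + 722.4 + 735.5 + 722.1) / 9 = 723.5000
Moving ranges: 7.7, 5.2, 3.9, 5.0, 3.5, 1.5, 13.1, 13.4; M̄R̄ = 53.3000 / 8 = 6.6625
UCL = X̄ + 3·M̄R̄/d₂ = 723.5000 + 3 × 6.6625 / 1.128 = 741.2194

741.219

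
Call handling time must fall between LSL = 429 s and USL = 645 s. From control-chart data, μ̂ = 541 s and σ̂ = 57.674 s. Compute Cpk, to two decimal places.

0.60

Cpu = (USL − μ̂) / (3σ̂) = (645 − 541) / (3 × 57.674) = 0.6011; Cpl = (μ̂ − LSL) / (3σ̂) = (541 − 429) / (3 × 57.674) = 0.6473; Cpk = min(Cpu, Cpl) = 0.6011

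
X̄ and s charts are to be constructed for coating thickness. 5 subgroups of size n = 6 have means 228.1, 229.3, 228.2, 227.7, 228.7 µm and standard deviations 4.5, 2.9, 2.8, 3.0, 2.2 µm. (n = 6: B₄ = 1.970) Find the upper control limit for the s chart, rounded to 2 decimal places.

6.07

s̄ = (4.5 + 2.9 + 2.8 + 3.0 + 2.2) / 5 = 3.0800
UCL_s = B₄·s̄ = 1.970 × 3.0800 = 6.0676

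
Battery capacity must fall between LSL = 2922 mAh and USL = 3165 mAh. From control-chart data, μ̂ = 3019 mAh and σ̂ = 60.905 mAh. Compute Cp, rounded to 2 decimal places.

0.66

Cp = (USL − LSL) / (6σ̂) = (3165 − 2922) / (6 × 60.905) = 243.0000 / 365.4300 = 0.6650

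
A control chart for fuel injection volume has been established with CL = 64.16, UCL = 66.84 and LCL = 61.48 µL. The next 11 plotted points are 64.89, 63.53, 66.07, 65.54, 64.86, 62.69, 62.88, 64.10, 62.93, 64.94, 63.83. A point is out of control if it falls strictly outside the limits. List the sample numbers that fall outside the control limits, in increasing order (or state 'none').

none

All 11 points lie within [61.48, 66.84].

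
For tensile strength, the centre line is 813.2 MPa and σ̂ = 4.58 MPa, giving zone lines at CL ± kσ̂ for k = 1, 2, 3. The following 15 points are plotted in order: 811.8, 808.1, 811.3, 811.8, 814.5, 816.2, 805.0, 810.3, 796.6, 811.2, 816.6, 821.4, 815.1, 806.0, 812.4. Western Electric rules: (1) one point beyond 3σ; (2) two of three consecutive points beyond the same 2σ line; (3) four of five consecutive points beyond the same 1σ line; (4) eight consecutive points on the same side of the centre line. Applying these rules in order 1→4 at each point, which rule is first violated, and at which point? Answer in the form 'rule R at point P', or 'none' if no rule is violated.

rule 1 at point 9

Zone of each point (C = within 1σ̂, B = 1σ̂–2σ̂, A = 2σ̂–3σ̂, * = beyond 3σ̂; sign = side of CL): 1:-C, 2:-B, 3:-C, 4:-C, 5:+C, 6:+C, 7:-B, 8:-C, 9:-*, 10:-C, 11:+C, 12:+B, 13:+C, 14:-B, 15:-C
Rule 1 (one point beyond the 3σ limits) is satisfied at point 9.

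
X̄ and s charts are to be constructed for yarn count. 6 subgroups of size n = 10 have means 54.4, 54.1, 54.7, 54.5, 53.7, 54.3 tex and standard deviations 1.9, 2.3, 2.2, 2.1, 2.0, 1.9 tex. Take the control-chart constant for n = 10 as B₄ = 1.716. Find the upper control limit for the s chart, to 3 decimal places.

s̄ = (1.9 + 2.3 + 2.2 + 2.1 + 2.0 + 1.9) / 6 = 2.0667
UCL_s = B₄·s̄ = 1.716 × 2.0667 = 3.5464

3.546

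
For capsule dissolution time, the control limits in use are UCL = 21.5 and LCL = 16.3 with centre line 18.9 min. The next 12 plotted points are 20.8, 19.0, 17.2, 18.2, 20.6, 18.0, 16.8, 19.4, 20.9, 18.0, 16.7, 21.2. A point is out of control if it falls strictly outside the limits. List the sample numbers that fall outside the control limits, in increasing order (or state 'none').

All 12 points lie within [16.3, 21.5].

none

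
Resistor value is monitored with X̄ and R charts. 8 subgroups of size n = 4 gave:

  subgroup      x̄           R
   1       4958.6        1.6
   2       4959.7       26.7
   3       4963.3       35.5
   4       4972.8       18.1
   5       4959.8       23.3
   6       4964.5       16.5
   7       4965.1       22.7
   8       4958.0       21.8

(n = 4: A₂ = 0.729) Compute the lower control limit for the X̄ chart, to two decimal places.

X̄̄ = (4958.6 + 4959.7 + 4963.3 + 4972.8 + 4959.8 + 4964.5 + 4965.1 + 4958.0) / 8 = 39701.8000 / 8 = 4962.7250
R̄ = (1.6 + 26.7 + 35.5 + 18.1 + 23.3 + 16.5 + 22.7 + 21.8) / 8 = 166.2000 / 8 = 20.7750
LCL = X̄̄ − A₂·R̄ = 4962.7250 − 0.729 × 20.7750 = 4947.5800

4947.58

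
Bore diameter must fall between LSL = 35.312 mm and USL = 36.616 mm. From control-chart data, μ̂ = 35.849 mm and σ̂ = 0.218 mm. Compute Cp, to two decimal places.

1.00

Cp = (USL − LSL) / (6σ̂) = (36.616 − 35.312) / (6 × 0.218) = 1.3040 / 1.3080 = 0.9969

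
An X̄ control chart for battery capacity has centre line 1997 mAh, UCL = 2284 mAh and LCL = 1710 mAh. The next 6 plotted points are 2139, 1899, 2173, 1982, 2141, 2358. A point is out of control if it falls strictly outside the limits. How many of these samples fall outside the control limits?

Compare each point to [1710, 2284]: sample 6 = 2358 > UCL.

1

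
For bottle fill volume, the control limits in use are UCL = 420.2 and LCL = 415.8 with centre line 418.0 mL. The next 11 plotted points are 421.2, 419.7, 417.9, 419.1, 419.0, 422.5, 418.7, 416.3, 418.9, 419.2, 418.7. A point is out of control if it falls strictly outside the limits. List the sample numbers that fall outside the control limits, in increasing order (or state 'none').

Compare each point to [415.8, 420.2]: sample 1 = 421.2 > UCL; sample 6 = 422.5 > UCL.

1, 6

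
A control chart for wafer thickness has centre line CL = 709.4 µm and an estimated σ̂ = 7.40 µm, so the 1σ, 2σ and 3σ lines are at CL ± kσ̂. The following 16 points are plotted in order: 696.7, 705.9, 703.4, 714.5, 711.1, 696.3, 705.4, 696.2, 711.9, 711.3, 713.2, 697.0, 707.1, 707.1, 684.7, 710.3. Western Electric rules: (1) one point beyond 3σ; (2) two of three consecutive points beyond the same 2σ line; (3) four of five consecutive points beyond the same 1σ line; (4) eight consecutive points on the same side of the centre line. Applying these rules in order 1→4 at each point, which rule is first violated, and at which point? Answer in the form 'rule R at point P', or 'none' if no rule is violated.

rule 1 at point 15

Zone of each point (C = within 1σ̂, B = 1σ̂–2σ̂, A = 2σ̂–3σ̂, * = beyond 3σ̂; sign = side of CL): 1:-B, 2:-C, 3:-C, 4:+C, 5:+C, 6:-B, 7:-C, 8:-B, 9:+C, 10:+C, 11:+C, 12:-B, 13:-C, 14:-C, 15:-*, 16:+C
Rule 1 (one point beyond the 3σ limits) is satisfied at point 15.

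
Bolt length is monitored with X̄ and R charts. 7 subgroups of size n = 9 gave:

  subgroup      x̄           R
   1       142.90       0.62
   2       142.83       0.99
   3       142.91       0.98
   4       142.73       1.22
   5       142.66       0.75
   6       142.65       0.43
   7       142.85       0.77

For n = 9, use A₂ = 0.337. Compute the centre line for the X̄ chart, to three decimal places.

X̄̄ = (142.90 + 142.83 + 142.91 + 142.73 + 142.66 + 142.65 + 142.85) / 7 = 999.5300 / 7 = 142.7900
CL = X̄̄ = 142.7900

142.790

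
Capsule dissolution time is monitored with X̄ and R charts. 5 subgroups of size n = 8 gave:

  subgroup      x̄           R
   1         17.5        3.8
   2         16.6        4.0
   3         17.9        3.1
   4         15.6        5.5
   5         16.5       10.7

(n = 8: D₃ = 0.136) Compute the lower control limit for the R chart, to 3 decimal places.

0.737

R̄ = (3.8 + 4.0 + 3.1 + 5.5 + 10.7) / 5 = 27.1000 / 5 = 5.4200
LCL_R = D₃·R̄ = 0.136 × 5.4200 = 0.7371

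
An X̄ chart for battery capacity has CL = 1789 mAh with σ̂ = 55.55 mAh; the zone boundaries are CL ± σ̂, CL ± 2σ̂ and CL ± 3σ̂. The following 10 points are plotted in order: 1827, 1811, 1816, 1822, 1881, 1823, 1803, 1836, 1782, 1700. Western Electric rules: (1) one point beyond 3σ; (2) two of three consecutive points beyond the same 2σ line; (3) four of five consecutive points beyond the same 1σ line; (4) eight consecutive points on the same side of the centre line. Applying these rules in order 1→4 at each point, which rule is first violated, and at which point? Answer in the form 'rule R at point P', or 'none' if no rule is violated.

Zone of each point (C = within 1σ̂, B = 1σ̂–2σ̂, A = 2σ̂–3σ̂, * = beyond 3σ̂; sign = side of CL): 1:+C, 2:+C, 3:+C, 4:+C, 5:+B, 6:+C, 7:+C, 8:+C, 9:-C, 10:-B
Rule 4 (eight consecutive points on the same side of the centre line) is satisfied at point 8.

rule 4 at point 8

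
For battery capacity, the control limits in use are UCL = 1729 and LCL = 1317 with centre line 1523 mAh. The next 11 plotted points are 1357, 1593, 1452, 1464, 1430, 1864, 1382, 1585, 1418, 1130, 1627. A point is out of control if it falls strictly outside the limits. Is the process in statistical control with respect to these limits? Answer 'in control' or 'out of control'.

Compare each point to [1317, 1729]: sample 6 = 1864 > UCL; sample 10 = 1130 < LCL.

out of control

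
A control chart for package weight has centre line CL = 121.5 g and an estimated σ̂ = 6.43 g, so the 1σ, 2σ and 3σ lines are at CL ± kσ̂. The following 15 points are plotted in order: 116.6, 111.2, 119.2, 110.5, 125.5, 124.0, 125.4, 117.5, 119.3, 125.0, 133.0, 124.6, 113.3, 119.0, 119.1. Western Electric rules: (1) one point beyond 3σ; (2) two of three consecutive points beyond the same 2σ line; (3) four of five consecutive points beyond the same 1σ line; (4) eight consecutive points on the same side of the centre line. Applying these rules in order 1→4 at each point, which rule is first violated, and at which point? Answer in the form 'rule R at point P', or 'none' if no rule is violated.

Zone of each point (C = within 1σ̂, B = 1σ̂–2σ̂, A = 2σ̂–3σ̂, * = beyond 3σ̂; sign = side of CL): 1:-C, 2:-B, 3:-C, 4:-B, 5:+C, 6:+C, 7:+C, 8:-C, 9:-C, 10:+C, 11:+B, 12:+C, 13:-B, 14:-C, 15:-C
No rule fires across all 15 points.

none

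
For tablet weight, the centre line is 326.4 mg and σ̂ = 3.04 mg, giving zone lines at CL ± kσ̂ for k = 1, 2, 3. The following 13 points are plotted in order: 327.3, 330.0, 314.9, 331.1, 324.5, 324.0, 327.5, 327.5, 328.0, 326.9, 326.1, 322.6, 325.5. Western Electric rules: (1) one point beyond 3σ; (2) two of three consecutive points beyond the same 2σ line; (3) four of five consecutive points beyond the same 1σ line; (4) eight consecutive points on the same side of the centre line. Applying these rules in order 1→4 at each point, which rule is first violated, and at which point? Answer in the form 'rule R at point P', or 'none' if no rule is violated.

Zone of each point (C = within 1σ̂, B = 1σ̂–2σ̂, A = 2σ̂–3σ̂, * = beyond 3σ̂; sign = side of CL): 1:+C, 2:+B, 3:-*, 4:+B, 5:-C, 6:-C, 7:+C, 8:+C, 9:+C, 10:+C, 11:-C, 12:-B, 13:-C
Rule 1 (one point beyond the 3σ limits) is satisfied at point 3.

rule 1 at point 3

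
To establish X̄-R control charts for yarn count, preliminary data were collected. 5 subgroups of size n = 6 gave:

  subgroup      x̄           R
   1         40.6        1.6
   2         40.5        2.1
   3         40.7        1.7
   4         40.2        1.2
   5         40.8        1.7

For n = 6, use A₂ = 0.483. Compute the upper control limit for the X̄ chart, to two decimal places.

X̄̄ = (40.6 + 40.5 + 40.7 + 40.2 + 40.8) / 5 = 202.8000 / 5 = 40.5600
R̄ = (1.6 + 2.1 + 1.7 + 1.2 + 1.7) / 5 = 8.3000 / 5 = 1.6600
UCL = X̄̄ + A₂·R̄ = 40.5600 + 0.483 × 1.6600 = 41.3618

41.36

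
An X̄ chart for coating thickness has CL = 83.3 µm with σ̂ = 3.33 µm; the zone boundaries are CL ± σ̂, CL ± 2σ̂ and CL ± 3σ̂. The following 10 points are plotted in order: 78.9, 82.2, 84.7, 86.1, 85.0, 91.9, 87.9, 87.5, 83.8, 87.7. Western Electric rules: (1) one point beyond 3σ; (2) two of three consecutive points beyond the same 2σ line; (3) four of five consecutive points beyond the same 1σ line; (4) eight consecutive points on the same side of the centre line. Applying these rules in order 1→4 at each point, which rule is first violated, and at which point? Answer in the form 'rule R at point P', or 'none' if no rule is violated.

rule 3 at point 10

Zone of each point (C = within 1σ̂, B = 1σ̂–2σ̂, A = 2σ̂–3σ̂, * = beyond 3σ̂; sign = side of CL): 1:-B, 2:-C, 3:+C, 4:+C, 5:+C, 6:+A, 7:+B, 8:+B, 9:+C, 10:+B
Rule 3 (four of five consecutive points beyond the same 1σ limit) is satisfied at point 10.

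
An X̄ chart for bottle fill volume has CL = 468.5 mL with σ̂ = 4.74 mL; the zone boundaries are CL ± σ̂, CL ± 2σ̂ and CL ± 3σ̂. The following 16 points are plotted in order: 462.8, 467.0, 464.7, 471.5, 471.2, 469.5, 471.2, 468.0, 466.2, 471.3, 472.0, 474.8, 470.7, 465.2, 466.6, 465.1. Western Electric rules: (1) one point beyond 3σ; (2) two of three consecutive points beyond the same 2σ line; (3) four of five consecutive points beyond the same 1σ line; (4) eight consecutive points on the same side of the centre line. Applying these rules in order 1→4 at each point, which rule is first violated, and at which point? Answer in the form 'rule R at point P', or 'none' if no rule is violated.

Zone of each point (C = within 1σ̂, B = 1σ̂–2σ̂, A = 2σ̂–3σ̂, * = beyond 3σ̂; sign = side of CL): 1:-B, 2:-C, 3:-C, 4:+C, 5:+C, 6:+C, 7:+C, 8:-C, 9:-C, 10:+C, 11:+C, 12:+B, 13:+C, 14:-C, 15:-C, 16:-C
No rule fires across all 16 points.

none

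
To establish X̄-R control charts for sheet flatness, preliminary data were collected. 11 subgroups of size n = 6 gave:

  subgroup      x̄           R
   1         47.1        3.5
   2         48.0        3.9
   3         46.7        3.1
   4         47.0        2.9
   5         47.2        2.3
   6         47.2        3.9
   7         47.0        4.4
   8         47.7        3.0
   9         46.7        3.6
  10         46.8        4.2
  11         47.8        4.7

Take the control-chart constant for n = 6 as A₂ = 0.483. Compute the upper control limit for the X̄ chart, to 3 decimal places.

48.934

X̄̄ = (47.1 + 48.0 + 46.7 + 47.0 + 47.2 + 47.2 + 47.0 + 47.7 + 46.7 + 46.8 + 47.8) / 11 = 519.2000 / 11 = 47.2000
R̄ = (3.5 + 3.9 + 3.1 + 2.9 + 2.3 + 3.9 + 4.4 + 3.0 + 3.6 + 4.2 + 4.7) / 11 = 39.5000 / 11 = 3.5909
UCL = X̄̄ + A₂·R̄ = 47.2000 + 0.483 × 3.5909 = 48.9344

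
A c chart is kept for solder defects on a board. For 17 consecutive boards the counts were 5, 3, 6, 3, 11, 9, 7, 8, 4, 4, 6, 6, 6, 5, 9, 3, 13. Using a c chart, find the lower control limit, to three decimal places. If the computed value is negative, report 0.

0.000

c̄ = (5 + 3 + 6 + 3 + 11 + 9 + 7 + 8 + 4 + 4 + 6 + 6 + 6 + 5 + 9 + 3 + 13) / 17 = 108 / 17 = 6.3529
LCL = c̄ − 3√c̄ = 6.3529 − 3 × 2.5205 = -1.2086 → 0 (cannot be negative)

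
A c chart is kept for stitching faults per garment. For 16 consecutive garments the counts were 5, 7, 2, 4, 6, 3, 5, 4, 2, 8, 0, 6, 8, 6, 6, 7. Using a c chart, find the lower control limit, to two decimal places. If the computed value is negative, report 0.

c̄ = (5 + 7 + 2 + 4 + 6 + 3 + 5 + 4 + 2 + 8 + 0 + 6 + 8 + 6 + 6 + 7) / 16 = 79 / 16 = 4.9375
LCL = c̄ − 3√c̄ = 4.9375 − 3 × 2.2220 = -1.7286 → 0 (cannot be negative)

0.00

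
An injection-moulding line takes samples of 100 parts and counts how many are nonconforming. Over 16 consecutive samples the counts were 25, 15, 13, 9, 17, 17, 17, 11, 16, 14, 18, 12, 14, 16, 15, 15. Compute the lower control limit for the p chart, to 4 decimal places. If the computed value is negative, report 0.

0.0446

p̄ = Σdᵢ / (k·n) = 244 / (16 × 100) = 0.15250
LCL = p̄ − 3·√(p̄(1−p̄)/n) = 0.15250 − 3 × 0.03595 = 0.04465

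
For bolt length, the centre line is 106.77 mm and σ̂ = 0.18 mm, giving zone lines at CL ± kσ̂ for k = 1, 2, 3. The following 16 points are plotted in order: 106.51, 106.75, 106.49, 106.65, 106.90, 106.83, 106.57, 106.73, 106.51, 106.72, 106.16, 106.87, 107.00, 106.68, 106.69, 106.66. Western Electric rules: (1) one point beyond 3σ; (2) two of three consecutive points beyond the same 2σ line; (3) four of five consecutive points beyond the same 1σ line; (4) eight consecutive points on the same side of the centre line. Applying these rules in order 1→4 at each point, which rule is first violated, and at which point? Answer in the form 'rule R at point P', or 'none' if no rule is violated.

rule 1 at point 11

Zone of each point (C = within 1σ̂, B = 1σ̂–2σ̂, A = 2σ̂–3σ̂, * = beyond 3σ̂; sign = side of CL): 1:-B, 2:-C, 3:-B, 4:-C, 5:+C, 6:+C, 7:-B, 8:-C, 9:-B, 10:-C, 11:-*, 12:+C, 13:+B, 14:-C, 15:-C, 16:-C
Rule 1 (one point beyond the 3σ limits) is satisfied at point 11.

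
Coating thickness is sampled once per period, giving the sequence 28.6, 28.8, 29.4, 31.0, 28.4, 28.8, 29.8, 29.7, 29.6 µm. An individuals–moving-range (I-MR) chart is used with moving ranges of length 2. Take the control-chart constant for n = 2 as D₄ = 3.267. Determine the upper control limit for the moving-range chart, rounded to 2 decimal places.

2.70

Moving ranges: 0.2, 0.6, 1.6, 2.6, 0.4, 1.0, 0.1, 0.1; M̄R̄ = 6.6000 / 8 = 0.8250
UCL_MR = D₄·M̄R̄ = 3.267 × 0.8250 = 2.6953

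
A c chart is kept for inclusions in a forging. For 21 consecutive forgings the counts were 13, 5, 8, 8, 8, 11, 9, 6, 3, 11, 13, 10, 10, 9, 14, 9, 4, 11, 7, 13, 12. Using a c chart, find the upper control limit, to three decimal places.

18.356

c̄ = (13 + 5 + 8 + 8 + 8 + 11 + 9 + 6 + 3 + 11 + 13 + 10 + 10 + 9 + 14 + 9 + 4 + 11 + 7 + 13 + 12) / 21 = 194 / 21 = 9.2381
UCL = c̄ + 3√c̄ = 9.2381 + 3 × √9.2381 = 9.2381 + 3 × 3.0394 = 18.3564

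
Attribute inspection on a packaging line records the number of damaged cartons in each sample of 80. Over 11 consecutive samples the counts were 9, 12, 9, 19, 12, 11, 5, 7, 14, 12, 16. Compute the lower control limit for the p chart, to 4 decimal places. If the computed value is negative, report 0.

0.0257

p̄ = Σdᵢ / (k·n) = 126 / (11 × 80) = 0.14318
LCL = p̄ − 3·√(p̄(1−p̄)/n) = 0.14318 − 3 × 0.03916 = 0.02570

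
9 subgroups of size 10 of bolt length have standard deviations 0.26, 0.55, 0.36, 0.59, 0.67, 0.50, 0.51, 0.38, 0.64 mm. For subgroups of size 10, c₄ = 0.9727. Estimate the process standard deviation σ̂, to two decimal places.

0.51

s̄ = (0.26 + 0.55 + 0.36 + 0.59 + 0.67 + 0.50 + 0.51 + 0.38 + 0.64) / 9 = 0.4956
σ̂ = s̄ / c₄ = 0.4956 / 0.9727 = 0.5095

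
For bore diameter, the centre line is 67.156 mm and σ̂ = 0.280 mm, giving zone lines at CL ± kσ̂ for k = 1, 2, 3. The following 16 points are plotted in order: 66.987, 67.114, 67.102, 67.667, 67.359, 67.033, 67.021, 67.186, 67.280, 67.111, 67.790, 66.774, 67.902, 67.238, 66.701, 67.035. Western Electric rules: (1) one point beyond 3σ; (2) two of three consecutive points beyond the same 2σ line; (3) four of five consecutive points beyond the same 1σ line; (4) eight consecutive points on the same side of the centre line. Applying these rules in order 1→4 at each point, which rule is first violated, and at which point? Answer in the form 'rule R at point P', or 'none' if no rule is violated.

rule 2 at point 13

Zone of each point (C = within 1σ̂, B = 1σ̂–2σ̂, A = 2σ̂–3σ̂, * = beyond 3σ̂; sign = side of CL): 1:-C, 2:-C, 3:-C, 4:+B, 5:+C, 6:-C, 7:-C, 8:+C, 9:+C, 10:-C, 11:+A, 12:-B, 13:+A, 14:+C, 15:-B, 16:-C
Rule 2 (two of three consecutive points beyond the same 2σ limit) is satisfied at point 13.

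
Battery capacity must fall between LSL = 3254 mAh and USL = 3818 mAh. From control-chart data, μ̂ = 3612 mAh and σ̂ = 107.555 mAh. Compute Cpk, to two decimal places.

0.64

Cpu = (USL − μ̂) / (3σ̂) = (3818 − 3612) / (3 × 107.555) = 0.6384; Cpl = (μ̂ − LSL) / (3σ̂) = (3612 − 3254) / (3 × 107.555) = 1.1095; Cpk = min(Cpu, Cpl) = 0.6384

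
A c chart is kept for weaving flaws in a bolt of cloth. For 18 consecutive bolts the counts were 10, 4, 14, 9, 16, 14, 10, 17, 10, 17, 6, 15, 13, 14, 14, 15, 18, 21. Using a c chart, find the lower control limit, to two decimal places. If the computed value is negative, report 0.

2.28

c̄ = (10 + 4 + 14 + 9 + 16 + 14 + 10 + 17 + 10 + 17 + 6 + 15 + 13 + 14 + 14 + 15 + 18 + 21) / 18 = 237 / 18 = 13.1667
LCL = c̄ − 3√c̄ = 13.1667 − 3 × 3.6286 = 2.2809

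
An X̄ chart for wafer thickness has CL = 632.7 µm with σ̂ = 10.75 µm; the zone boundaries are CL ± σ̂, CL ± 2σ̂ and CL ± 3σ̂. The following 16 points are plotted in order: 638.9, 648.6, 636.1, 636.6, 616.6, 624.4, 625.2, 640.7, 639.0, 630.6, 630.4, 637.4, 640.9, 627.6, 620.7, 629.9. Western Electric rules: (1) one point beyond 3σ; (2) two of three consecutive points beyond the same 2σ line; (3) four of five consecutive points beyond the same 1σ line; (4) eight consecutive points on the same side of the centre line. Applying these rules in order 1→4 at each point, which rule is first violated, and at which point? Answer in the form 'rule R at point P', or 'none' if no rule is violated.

Zone of each point (C = within 1σ̂, B = 1σ̂–2σ̂, A = 2σ̂–3σ̂, * = beyond 3σ̂; sign = side of CL): 1:+C, 2:+B, 3:+C, 4:+C, 5:-B, 6:-C, 7:-C, 8:+C, 9:+C, 10:-C, 11:-C, 12:+C, 13:+C, 14:-C, 15:-B, 16:-C
No rule fires across all 16 points.

none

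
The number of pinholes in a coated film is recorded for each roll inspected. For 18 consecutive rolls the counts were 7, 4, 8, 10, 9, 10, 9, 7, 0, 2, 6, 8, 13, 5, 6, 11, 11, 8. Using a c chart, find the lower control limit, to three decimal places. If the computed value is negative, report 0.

c̄ = (7 + 4 + 8 + 10 + 9 + 10 + 9 + 7 + 0 + 2 + 6 + 8 + 13 + 5 + 6 + 11 + 11 + 8) / 18 = 134 / 18 = 7.4444
LCL = c̄ − 3√c̄ = 7.4444 − 3 × 2.7285 = -0.7409 → 0 (cannot be negative)

0.000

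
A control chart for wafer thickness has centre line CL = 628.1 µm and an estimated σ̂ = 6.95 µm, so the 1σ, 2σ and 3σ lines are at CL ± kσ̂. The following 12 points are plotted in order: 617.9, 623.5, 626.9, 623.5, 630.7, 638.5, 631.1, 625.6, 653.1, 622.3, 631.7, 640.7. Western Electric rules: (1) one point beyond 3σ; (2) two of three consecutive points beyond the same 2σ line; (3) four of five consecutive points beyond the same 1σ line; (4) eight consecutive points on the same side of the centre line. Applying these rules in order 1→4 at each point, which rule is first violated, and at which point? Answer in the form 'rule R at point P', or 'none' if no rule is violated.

Zone of each point (C = within 1σ̂, B = 1σ̂–2σ̂, A = 2σ̂–3σ̂, * = beyond 3σ̂; sign = side of CL): 1:-B, 2:-C, 3:-C, 4:-C, 5:+C, 6:+B, 7:+C, 8:-C, 9:+*, 10:-C, 11:+C, 12:+B
Rule 1 (one point beyond the 3σ limits) is satisfied at point 9.

rule 1 at point 9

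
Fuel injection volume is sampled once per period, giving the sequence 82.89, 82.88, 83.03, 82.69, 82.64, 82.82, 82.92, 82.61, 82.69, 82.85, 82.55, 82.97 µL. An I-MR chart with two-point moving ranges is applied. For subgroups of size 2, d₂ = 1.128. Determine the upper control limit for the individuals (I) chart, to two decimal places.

X̄ = (82.89 + 82.88 + 83.03 + 82.69 + 82.64 + 82.82 + 82.92 + 82.61 + 82.69 + 82.85 + 82.55 + 82.97) / 12 = 82.7950
Moving ranges: 0.01, 0.15, 0.34, 0.05, 0.18, 0.10, 0.31, 0.08, 0.16, 0.30, 0.42; M̄R̄ = 2.1000 / 11 = 0.1909
UCL = X̄ + 3·M̄R̄/d₂ = 82.7950 + 3 × 0.1909 / 1.128 = 83.3027

83.30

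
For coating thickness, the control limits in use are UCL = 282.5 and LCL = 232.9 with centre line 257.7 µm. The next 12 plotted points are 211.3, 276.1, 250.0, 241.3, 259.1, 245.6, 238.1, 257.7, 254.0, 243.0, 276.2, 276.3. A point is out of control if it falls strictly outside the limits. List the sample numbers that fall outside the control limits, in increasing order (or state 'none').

Compare each point to [232.9, 282.5]: sample 1 = 211.3 < LCL.

1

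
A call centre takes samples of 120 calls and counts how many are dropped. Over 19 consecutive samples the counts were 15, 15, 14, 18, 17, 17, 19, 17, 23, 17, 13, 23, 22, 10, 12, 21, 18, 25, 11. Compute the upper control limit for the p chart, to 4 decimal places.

0.2394

p̄ = Σdᵢ / (k·n) = 327 / (19 × 120) = 0.14342
UCL = p̄ + 3·√(p̄(1−p̄)/n) = 0.14342 + 3 × √(0.14342×0.85658/120) = 0.14342 + 3 × 0.03200 = 0.23941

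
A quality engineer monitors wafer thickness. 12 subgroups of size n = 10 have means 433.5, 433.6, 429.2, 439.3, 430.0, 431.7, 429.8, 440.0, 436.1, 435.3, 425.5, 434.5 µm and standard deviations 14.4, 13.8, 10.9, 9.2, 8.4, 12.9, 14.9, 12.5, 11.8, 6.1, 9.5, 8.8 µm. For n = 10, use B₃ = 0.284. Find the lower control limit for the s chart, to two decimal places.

3.15

s̄ = (14.4 + 13.8 + 10.9 + 9.2 + 8.4 + 12.9 + 14.9 + 12.5 + 11.8 + 6.1 + 9.5 + 8.8) / 12 = 11.1000
LCL_s = B₃·s̄ = 0.284 × 11.1000 = 3.1524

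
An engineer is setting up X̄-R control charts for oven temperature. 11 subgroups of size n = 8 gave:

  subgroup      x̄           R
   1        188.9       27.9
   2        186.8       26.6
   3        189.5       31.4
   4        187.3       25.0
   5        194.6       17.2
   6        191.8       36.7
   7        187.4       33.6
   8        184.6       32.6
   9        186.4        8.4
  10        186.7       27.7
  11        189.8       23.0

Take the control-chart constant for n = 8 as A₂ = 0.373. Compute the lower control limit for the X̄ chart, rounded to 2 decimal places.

178.69

X̄̄ = (188.9 + 186.8 + 189.5 + 187.3 + 194.6 + 191.8 + 187.4 + 184.6 + 186.4 + 186.7 + 189.8) / 11 = 2073.8000 / 11 = 188.5273
R̄ = (27.9 + 26.6 + 31.4 + 25.0 + 17.2 + 36.7 + 33.6 + 32.6 + 8.4 + 27.7 + 23.0) / 11 = 290.1000 / 11 = 26.3727
LCL = X̄̄ − A₂·R̄ = 188.5273 − 0.373 × 26.3727 = 178.6902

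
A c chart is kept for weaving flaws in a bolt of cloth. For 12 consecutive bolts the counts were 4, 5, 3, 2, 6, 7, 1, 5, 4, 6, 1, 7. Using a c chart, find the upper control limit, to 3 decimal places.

c̄ = (4 + 5 + 3 + 2 + 6 + 7 + 1 + 5 + 4 + 6 + 1 + 7) / 12 = 51 / 12 = 4.2500
UCL = c̄ + 3√c̄ = 4.2500 + 3 × √4.2500 = 4.2500 + 3 × 2.0616 = 10.4347

10.435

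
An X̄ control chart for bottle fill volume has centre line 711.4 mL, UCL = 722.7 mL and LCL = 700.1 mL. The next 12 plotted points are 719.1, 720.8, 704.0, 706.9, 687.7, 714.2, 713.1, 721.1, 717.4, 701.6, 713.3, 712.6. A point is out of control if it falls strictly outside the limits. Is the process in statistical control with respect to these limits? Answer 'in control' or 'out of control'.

out of control

Compare each point to [700.1, 722.7]: sample 5 = 687.7 < LCL.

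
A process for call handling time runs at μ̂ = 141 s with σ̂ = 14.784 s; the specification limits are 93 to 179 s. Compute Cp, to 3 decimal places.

0.970

Cp = (USL − LSL) / (6σ̂) = (179 − 93) / (6 × 14.784) = 86.0000 / 88.7040 = 0.9695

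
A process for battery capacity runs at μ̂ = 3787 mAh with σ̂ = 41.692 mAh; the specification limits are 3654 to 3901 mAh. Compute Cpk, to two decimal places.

0.91

Cpu = (USL − μ̂) / (3σ̂) = (3901 − 3787) / (3 × 41.692) = 0.9114; Cpl = (μ̂ − LSL) / (3σ̂) = (3787 − 3654) / (3 × 41.692) = 1.0634; Cpk = min(Cpu, Cpl) = 0.9114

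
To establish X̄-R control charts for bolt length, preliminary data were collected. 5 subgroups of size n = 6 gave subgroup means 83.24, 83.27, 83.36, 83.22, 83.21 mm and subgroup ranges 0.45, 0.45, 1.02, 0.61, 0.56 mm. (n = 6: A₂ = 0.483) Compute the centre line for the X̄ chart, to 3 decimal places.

83.260

X̄̄ = (83.24 + 83.27 + 83.36 + 83.22 + 83.21) / 5 = 416.3000 / 5 = 83.2600
CL = X̄̄ = 83.2600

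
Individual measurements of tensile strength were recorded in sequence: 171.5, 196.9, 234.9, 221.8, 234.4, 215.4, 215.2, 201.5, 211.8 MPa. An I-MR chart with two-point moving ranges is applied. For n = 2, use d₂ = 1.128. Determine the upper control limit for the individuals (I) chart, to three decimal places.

X̄ = (171.5 + 196.9 + 234.9 + 221.8 + 234.4 + 215.4 + 215.2 + 201.5 + 211.8) / 9 = 211.4889
Moving ranges: 25.4, 38.0, 13.1, 12.6, 19.0, 0.2, 13.7, 10.3; M̄R̄ = 132.3000 / 8 = 16.5375
UCL = X̄ + 3·M̄R̄/d₂ = 211.4889 + 3 × 16.5375 / 1.128 = 255.4716

255.472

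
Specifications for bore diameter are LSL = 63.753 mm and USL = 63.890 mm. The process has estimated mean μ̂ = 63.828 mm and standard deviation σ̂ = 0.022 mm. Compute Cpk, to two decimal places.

Cpu = (USL − μ̂) / (3σ̂) = (63.890 − 63.828) / (3 × 0.022) = 0.9394; Cpl = (μ̂ − LSL) / (3σ̂) = (63.828 − 63.753) / (3 × 0.022) = 1.1364; Cpk = min(Cpu, Cpl) = 0.9394

0.94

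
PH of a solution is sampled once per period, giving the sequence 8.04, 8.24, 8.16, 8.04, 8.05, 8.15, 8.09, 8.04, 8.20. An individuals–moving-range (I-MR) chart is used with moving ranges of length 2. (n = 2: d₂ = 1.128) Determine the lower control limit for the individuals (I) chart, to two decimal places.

7.85

X̄ = (8.04 + 8.24 + 8.16 + 8.04 + 8.05 + 8.15 + 8.09 + 8.04 + 8.20) / 9 = 8.1122
Moving ranges: 0.20, 0.08, 0.12, 0.01, 0.10, 0.06, 0.05, 0.16; M̄R̄ = 0.7800 / 8 = 0.0975
LCL = X̄ − 3·M̄R̄/d₂ = 8.1122 − 3 × 0.0975 / 1.128 = 7.8529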